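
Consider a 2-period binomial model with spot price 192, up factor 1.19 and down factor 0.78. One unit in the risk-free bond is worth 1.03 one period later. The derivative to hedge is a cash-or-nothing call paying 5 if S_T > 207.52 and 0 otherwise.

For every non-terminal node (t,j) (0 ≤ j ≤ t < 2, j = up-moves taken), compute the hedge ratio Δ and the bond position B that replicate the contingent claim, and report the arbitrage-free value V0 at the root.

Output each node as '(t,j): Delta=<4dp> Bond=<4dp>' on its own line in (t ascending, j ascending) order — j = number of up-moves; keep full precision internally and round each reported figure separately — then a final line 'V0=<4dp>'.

Under the risk-neutral measure, an up-move has probability p* = (R−d)/(u−d) = 0.6098 and values discount at R = 1.03.
Payoff layer (t=2): V(2,0)=0.0000, V(2,1)=0.0000, V(2,2)=5.0000
Node (1,0) S=149.7600: V=(p*·0.0000+(1−p*)·0.0000)/1.03=0.0000; Δ=(0.0000−0.0000)/(178.2144−116.8128)=0.0000; B=V−Δ·S=0.0000
Node (1,1) S=228.4800: V=(p*·5.0000+(1−p*)·0.0000)/1.03=2.9600; Δ=(5.0000−0.0000)/(271.8912−178.2144)=0.0534; B=V−Δ·S=-9.2351
Node (0,0) S=192.0000: V=(p*·2.9600+(1−p*)·0.0000)/1.03=1.7523; Δ=(2.9600−0.0000)/(228.4800−149.7600)=0.0376; B=V−Δ·S=-5.4672
Root portfolio cost Δ·192+B reproduces V0=1.7523.

(0,0): Delta=0.0376 Bond=-5.4672
(1,0): Delta=0.0000 Bond=0.0000
(1,1): Delta=0.0534 Bond=-9.2351
V0=1.7523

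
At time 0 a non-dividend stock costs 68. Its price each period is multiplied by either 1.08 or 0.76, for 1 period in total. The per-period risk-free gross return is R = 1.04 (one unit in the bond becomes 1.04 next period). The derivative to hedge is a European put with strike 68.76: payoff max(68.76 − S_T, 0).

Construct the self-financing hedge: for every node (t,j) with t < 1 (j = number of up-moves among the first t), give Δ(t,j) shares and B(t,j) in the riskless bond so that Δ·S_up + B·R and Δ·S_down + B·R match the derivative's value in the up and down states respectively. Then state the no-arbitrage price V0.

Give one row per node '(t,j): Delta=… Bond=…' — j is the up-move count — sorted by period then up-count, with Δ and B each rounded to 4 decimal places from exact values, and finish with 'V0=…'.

(0,0): Delta=-0.7849 Bond=55.4279
V0=2.0529

Since d<R<u, set p* = (R−d)/(u−d) = 0.8750; price each node as the discounted p*-expectation of its children.
At expiry t=1: V(1,0)=17.0800, V(1,1)=0.0000
  t=0,j=0: stock 68.0000 → up 73.4400 (V=0.0000), down 51.6800 (V=17.0800). Price 2.0529; hedge Δ=-0.7849, bond B=55.4279.
Root portfolio cost Δ·68+B reproduces V0=2.0529.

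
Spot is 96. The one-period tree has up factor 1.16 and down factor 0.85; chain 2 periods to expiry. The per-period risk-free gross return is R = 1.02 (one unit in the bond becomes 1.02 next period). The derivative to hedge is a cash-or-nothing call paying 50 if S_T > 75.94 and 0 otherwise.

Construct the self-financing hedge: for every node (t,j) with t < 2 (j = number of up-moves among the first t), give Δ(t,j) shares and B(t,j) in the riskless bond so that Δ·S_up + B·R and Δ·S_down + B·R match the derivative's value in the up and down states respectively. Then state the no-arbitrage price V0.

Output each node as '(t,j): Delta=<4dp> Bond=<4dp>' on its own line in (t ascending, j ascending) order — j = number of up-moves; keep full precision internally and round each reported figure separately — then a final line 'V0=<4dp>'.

No-arbitrage ⇒ martingale measure with p* = (R−d)/(u−d) = 0.5484.
At expiry t=2: V(2,0)=0.0000, V(2,1)=50.0000, V(2,2)=50.0000
(1,0): S=81.6000. Δ = (V_up−V_dn)/(S_up−S_dn) = (50.0000−0.0000)/(94.6560−69.3600) = 1.9766. V = [p*·50.0000 + (1−p*)·0.0000]/1.02 = 26.8817. B = V − Δ·S = -134.4086.
(1,1): S=111.3600. Δ = (V_up−V_dn)/(S_up−S_dn) = (50.0000−50.0000)/(129.1776−94.6560) = 0.0000. V = [p*·50.0000 + (1−p*)·50.0000]/1.02 = 49.0196. B = V − Δ·S = 49.0196.
(0,0): S=96.0000. Δ = (V_up−V_dn)/(S_up−S_dn) = (49.0196−26.8817)/(111.3600−81.6000) = 0.7439. V = [p*·49.0196 + (1−p*)·26.8817]/1.02 = 38.2567. B = V − Δ·S = -33.1558.
Check: Δ(0,0)·S0 + B(0,0) = 38.2567 = V0.

(0,0): Delta=0.7439 Bond=-33.1558
(1,0): Delta=1.9766 Bond=-134.4086
(1,1): Delta=0.0000 Bond=49.0196
V0=38.2567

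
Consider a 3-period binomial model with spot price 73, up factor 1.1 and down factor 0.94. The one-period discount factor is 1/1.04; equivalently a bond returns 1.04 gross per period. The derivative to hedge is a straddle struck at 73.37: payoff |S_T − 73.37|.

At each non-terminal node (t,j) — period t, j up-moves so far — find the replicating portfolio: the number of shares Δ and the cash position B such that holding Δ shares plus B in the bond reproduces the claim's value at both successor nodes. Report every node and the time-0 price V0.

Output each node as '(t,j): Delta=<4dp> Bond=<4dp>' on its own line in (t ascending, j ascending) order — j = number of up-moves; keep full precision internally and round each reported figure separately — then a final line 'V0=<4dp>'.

(0,0): Delta=0.5909 Bond=-33.0323
(1,0): Delta=0.0575 Bond=2.2447
(1,1): Delta=0.8643 Bond=-56.3126
(2,0): Delta=-1.0000 Bond=70.5481
(2,1): Delta=0.5998 Bond=-38.5936
(2,2): Delta=1.0000 Bond=-70.5481
V0=10.1017

No-arbitrage ⇒ martingale measure with p* = (R−d)/(u−d) = 0.6250.
At expiry t=3: V(3,0)=12.7374, V(3,1)=2.4169, V(3,2)=9.6602, V(3,3)=23.7930
Node (2,0) S=64.5028: V=(p*·2.4169+(1−p*)·12.7374)/1.04=6.0453; Δ=(2.4169−12.7374)/(70.9531−60.6326)=-1.0000; B=V−Δ·S=70.5481
Node (2,1) S=75.4820: V=(p*·9.6602+(1−p*)·2.4169)/1.04=6.6769; Δ=(9.6602−2.4169)/(83.0302−70.9531)=0.5998; B=V−Δ·S=-38.5936
Node (2,2) S=88.3300: V=(p*·23.7930+(1−p*)·9.6602)/1.04=17.7819; Δ=(23.7930−9.6602)/(97.1630−83.0302)=1.0000; B=V−Δ·S=-70.5481
Node (1,0) S=68.6200: V=(p*·6.6769+(1−p*)·6.0453)/1.04=6.1923; Δ=(6.6769−6.0453)/(75.4820−64.5028)=0.0575; B=V−Δ·S=2.2447
Node (1,1) S=80.3000: V=(p*·17.7819+(1−p*)·6.6769)/1.04=13.0938; Δ=(17.7819−6.6769)/(88.3300−75.4820)=0.8643; B=V−Δ·S=-56.3126
Node (0,0) S=73.0000: V=(p*·13.0938+(1−p*)·6.1923)/1.04=10.1017; Δ=(13.0938−6.1923)/(80.3000−68.6200)=0.5909; B=V−Δ·S=-33.0323
Check: Δ(0,0)·S0 + B(0,0) = 10.1017 = V0.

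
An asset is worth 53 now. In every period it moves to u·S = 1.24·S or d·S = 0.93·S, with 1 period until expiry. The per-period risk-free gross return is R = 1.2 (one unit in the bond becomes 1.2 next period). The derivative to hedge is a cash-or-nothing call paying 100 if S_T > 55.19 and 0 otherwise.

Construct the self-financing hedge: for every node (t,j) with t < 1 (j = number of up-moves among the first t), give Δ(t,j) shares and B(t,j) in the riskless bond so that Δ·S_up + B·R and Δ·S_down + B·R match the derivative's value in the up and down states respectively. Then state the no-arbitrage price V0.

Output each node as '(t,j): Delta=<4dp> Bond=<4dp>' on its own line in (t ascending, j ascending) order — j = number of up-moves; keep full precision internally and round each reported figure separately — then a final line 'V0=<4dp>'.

(0,0): Delta=6.0864 Bond=-250.0000
V0=72.5806

Risk-neutral probability p* = (R−d)/(u−d) = (1.2−0.93)/(1.24−0.93) = 0.8710.
Payoff layer (t=1): V(1,0)=0.0000, V(1,1)=100.0000
Node (0,0) S=53.0000: V=(p*·100.0000+(1−p*)·0.0000)/1.2=72.5806; Δ=(100.0000−0.0000)/(65.7200−49.2900)=6.0864; B=V−Δ·S=-250.0000
The time-0 hedge costs 72.5806, which is the no-arbitrage price.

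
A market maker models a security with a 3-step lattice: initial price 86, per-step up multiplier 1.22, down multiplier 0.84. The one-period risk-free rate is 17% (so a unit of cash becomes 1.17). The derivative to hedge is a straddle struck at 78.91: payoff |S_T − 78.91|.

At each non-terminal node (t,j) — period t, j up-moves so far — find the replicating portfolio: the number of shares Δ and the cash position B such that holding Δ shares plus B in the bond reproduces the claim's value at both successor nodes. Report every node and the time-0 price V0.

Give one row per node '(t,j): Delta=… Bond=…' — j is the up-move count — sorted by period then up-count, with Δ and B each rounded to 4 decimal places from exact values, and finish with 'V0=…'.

The replicating-portfolio and risk-neutral prices coincide; use p* = (1.17−0.84)/(1.22−0.84) = 0.8684 for the latter.
Terminal values V(3,·): V(3,0)=27.9375, V(3,1)=4.8784, V(3,2)=28.6120, V(3,3)=77.2529
(2,0): S=60.6816. Δ = (V_up−V_dn)/(S_up−S_dn) = (4.8784−27.9375)/(74.0316−50.9725) = -1.0000. V = [p*·4.8784 + (1−p*)·27.9375]/1.17 = 6.7628. B = V − Δ·S = 67.4444.
(2,1): S=88.1328. Δ = (V_up−V_dn)/(S_up−S_dn) = (28.6120−4.8784)/(107.5220−74.0316) = 0.7087. V = [p*·28.6120 + (1−p*)·4.8784]/1.17 = 21.7856. B = V − Δ·S = -40.6711.
(2,2): S=128.0024. Δ = (V_up−V_dn)/(S_up−S_dn) = (77.2529−28.6120)/(156.1629−107.5220) = 1.0000. V = [p*·77.2529 + (1−p*)·28.6120]/1.17 = 60.5580. B = V − Δ·S = -67.4444.
(1,0): S=72.2400. Δ = (V_up−V_dn)/(S_up−S_dn) = (21.7856−6.7628)/(88.1328−60.6816) = 0.5473. V = [p*·21.7856 + (1−p*)·6.7628]/1.17 = 16.9307. B = V − Δ·S = -22.6029.
(1,1): S=104.9200. Δ = (V_up−V_dn)/(S_up−S_dn) = (60.5580−21.7856)/(128.0024−88.1328) = 0.9725. V = [p*·60.5580 + (1−p*)·21.7856]/1.17 = 47.3986. B = V − Δ·S = -54.6339.
(0,0): S=86.0000. Δ = (V_up−V_dn)/(S_up−S_dn) = (47.3986−16.9307)/(104.9200−72.2400) = 0.9323. V = [p*·47.3986 + (1−p*)·16.9307]/1.17 = 37.0852. B = V − Δ·S = -43.0934.
The time-0 hedge costs 37.0852, which is the no-arbitrage price.

(0,0): Delta=0.9323 Bond=-43.0934
(1,0): Delta=0.5473 Bond=-22.6029
(1,1): Delta=0.9725 Bond=-54.6339
(2,0): Delta=-1.0000 Bond=67.4444
(2,1): Delta=0.7087 Bond=-40.6711
(2,2): Delta=1.0000 Bond=-67.4444
V0=37.0852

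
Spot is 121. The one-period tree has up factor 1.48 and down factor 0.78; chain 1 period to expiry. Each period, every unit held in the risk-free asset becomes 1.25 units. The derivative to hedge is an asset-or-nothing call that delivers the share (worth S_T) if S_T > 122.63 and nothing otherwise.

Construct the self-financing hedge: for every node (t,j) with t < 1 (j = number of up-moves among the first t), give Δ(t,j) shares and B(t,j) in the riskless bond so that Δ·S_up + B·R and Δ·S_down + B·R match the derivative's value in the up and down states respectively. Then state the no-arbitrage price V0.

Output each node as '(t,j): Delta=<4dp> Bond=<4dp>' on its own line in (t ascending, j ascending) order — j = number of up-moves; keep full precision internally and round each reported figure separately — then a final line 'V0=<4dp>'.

(0,0): Delta=2.1143 Bond=-159.6370
V0=96.1915

Under the risk-neutral measure, an up-move has probability p* = (R−d)/(u−d) = 0.6714 and values discount at R = 1.25.
Terminal values V(1,·): V(1,0)=0.0000, V(1,1)=179.0800
  t=0,j=0: stock 121.0000 → up 179.0800 (V=179.0800), down 94.3800 (V=0.0000). Price 96.1915; hedge Δ=2.1143, bond B=-159.6370.
Self-financing check: at every node Δ·S+B equals the discounted successor values.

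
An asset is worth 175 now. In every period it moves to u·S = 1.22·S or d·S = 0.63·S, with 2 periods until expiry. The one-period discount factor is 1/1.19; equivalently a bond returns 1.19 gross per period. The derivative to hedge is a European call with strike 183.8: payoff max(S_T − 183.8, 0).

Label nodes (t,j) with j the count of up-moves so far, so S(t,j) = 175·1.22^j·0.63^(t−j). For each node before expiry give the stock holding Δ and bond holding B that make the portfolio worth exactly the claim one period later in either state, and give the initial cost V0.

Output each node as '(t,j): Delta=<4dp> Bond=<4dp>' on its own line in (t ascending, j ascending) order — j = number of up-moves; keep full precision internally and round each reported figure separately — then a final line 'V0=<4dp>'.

Risk-neutral probability p* = (R−d)/(u−d) = (1.19−0.63)/(1.22−0.63) = 0.9492.
Payoff layer (t=2): V(2,0)=0.0000, V(2,1)=0.0000, V(2,2)=76.6700
(1,0): S=110.2500. Δ = (V_up−V_dn)/(S_up−S_dn) = (0.0000−0.0000)/(134.5050−69.4575) = 0.0000. V = [p*·0.0000 + (1−p*)·0.0000]/1.19 = 0.0000. B = V − Δ·S = 0.0000.
(1,1): S=213.5000. Δ = (V_up−V_dn)/(S_up−S_dn) = (76.6700−0.0000)/(260.4700−134.5050) = 0.6087. V = [p*·76.6700 + (1−p*)·0.0000]/1.19 = 61.1525. B = V − Δ·S = -68.7966.
(0,0): S=175.0000. Δ = (V_up−V_dn)/(S_up−S_dn) = (61.1525−0.0000)/(213.5000−110.2500) = 0.5923. V = [p*·61.1525 + (1−p*)·0.0000]/1.19 = 48.7757. B = V − Δ·S = -54.8727.
The time-0 hedge costs 48.7757, which is the no-arbitrage price.

(0,0): Delta=0.5923 Bond=-54.8727
(1,0): Delta=0.0000 Bond=0.0000
(1,1): Delta=0.6087 Bond=-68.7966
V0=48.7757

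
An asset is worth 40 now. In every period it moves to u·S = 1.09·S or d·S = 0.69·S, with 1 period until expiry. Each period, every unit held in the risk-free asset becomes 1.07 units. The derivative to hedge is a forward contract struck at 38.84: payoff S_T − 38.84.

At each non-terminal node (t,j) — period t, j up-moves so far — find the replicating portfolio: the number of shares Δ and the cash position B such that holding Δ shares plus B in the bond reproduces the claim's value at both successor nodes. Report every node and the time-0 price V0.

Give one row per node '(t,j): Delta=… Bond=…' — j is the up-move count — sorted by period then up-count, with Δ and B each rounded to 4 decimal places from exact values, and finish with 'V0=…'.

The replicating-portfolio and risk-neutral prices coincide; use p* = (1.07−0.69)/(1.09−0.69) = 0.9500 for the latter.
Payoff layer (t=1): V(1,0)=-11.2400, V(1,1)=4.7600
(0,0): S=40.0000. Δ = (V_up−V_dn)/(S_up−S_dn) = (4.7600−-11.2400)/(43.6000−27.6000) = 1.0000. V = [p*·4.7600 + (1−p*)·-11.2400]/1.07 = 3.7009. B = V − Δ·S = -36.2991.
Self-financing check: at every node Δ·S+B equals the discounted successor values.

(0,0): Delta=1.0000 Bond=-36.2991
V0=3.7009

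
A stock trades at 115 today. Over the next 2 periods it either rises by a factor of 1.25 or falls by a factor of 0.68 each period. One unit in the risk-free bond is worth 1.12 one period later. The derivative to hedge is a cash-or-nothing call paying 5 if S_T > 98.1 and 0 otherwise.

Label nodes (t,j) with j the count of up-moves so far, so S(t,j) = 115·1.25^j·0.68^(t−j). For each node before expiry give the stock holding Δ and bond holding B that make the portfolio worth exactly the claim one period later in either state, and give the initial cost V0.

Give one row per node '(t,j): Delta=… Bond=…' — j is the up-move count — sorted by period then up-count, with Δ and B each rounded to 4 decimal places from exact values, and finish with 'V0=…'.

(0,0): Delta=0.0526 Bond=-3.6707
(1,0): Delta=0.0000 Bond=0.0000
(1,1): Delta=0.0610 Bond=-5.3258
V0=2.3751

Since d<R<u, set p* = (R−d)/(u−d) = 0.7719; price each node as the discounted p*-expectation of its children.
Terminal payoffs: V(2,0)=0.0000, V(2,1)=0.0000, V(2,2)=5.0000
Node (1,0) S=78.2000: V=(p*·0.0000+(1−p*)·0.0000)/1.12=0.0000; Δ=(0.0000−0.0000)/(97.7500−53.1760)=0.0000; B=V−Δ·S=0.0000
Node (1,1) S=143.7500: V=(p*·5.0000+(1−p*)·0.0000)/1.12=3.4461; Δ=(5.0000−0.0000)/(179.6875−97.7500)=0.0610; B=V−Δ·S=-5.3258
Node (0,0) S=115.0000: V=(p*·3.4461+(1−p*)·0.0000)/1.12=2.3751; Δ=(3.4461−0.0000)/(143.7500−78.2000)=0.0526; B=V−Δ·S=-3.6707
Check: Δ(0,0)·S0 + B(0,0) = 2.3751 = V0.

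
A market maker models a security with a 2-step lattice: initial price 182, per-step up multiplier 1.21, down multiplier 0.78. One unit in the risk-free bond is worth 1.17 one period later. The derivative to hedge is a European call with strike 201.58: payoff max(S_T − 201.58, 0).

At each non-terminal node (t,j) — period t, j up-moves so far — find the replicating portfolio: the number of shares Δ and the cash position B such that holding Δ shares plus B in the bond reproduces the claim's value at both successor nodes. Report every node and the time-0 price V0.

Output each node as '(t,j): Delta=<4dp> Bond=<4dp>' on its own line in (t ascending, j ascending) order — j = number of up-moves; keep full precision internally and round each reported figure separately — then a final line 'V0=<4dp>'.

The replicating-portfolio and risk-neutral prices coincide; use p* = (1.17−0.78)/(1.21−0.78) = 0.9070 for the latter.
Terminal values V(2,·): V(2,0)=0.0000, V(2,1)=0.0000, V(2,2)=64.8862
Node (1,0) S=141.9600: V=(p*·0.0000+(1−p*)·0.0000)/1.17=0.0000; Δ=(0.0000−0.0000)/(171.7716−110.7288)=0.0000; B=V−Δ·S=0.0000
Node (1,1) S=220.2200: V=(p*·64.8862+(1−p*)·0.0000)/1.17=50.2994; Δ=(64.8862−0.0000)/(266.4662−171.7716)=0.6852; B=V−Δ·S=-100.5988
Node (0,0) S=182.0000: V=(p*·50.2994+(1−p*)·0.0000)/1.17=38.9918; Δ=(50.2994−0.0000)/(220.2200−141.9600)=0.6427; B=V−Δ·S=-77.9835
Check: Δ(0,0)·S0 + B(0,0) = 38.9918 = V0.

(0,0): Delta=0.6427 Bond=-77.9835
(1,0): Delta=0.0000 Bond=0.0000
(1,1): Delta=0.6852 Bond=-100.5988
V0=38.9918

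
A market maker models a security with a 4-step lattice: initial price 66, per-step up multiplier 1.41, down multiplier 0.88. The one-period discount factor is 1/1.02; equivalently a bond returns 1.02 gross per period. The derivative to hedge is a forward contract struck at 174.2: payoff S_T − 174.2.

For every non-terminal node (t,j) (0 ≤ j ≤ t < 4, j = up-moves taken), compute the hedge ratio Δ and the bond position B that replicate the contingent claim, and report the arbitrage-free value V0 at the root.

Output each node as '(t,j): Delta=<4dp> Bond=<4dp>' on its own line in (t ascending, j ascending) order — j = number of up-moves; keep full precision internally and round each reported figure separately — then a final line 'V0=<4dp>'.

(0,0): Delta=1.0000 Bond=-160.9339
(1,0): Delta=1.0000 Bond=-164.1526
(1,1): Delta=1.0000 Bond=-164.1526
(2,0): Delta=1.0000 Bond=-167.4356
(2,1): Delta=1.0000 Bond=-167.4356
(2,2): Delta=1.0000 Bond=-167.4356
(3,0): Delta=1.0000 Bond=-170.7843
(3,1): Delta=1.0000 Bond=-170.7843
(3,2): Delta=1.0000 Bond=-170.7843
(3,3): Delta=1.0000 Bond=-170.7843
V0=-94.9339

No-arbitrage ⇒ martingale measure with p* = (R−d)/(u−d) = 0.2642.
Terminal payoffs: V(4,0)=-134.6201, V(4,1)=-110.7822, V(4,2)=-72.5874, V(4,3)=-11.3889, V(4,4)=86.6677
  t=3,j=0: stock 44.9772 → up 63.4178 (V=-110.7822), down 39.5799 (V=-134.6201). Price -125.8072; hedge Δ=1.0000, bond B=-170.7843.
  t=3,j=1: stock 72.0657 → up 101.6126 (V=-72.5874), down 63.4178 (V=-110.7822). Price -98.7186; hedge Δ=1.0000, bond B=-170.7843.
  t=3,j=2: stock 115.4688 → up 162.8111 (V=-11.3889), down 101.6126 (V=-72.5874). Price -55.3155; hedge Δ=1.0000, bond B=-170.7843.
  t=3,j=3: stock 185.0126 → up 260.8677 (V=86.6677), down 162.8111 (V=-11.3889). Price 14.2283; hedge Δ=1.0000, bond B=-170.7843.
  t=2,j=0: stock 51.1104 → up 72.0657 (V=-98.7186), down 44.9772 (V=-125.8072). Price -116.3252; hedge Δ=1.0000, bond B=-167.4356.
  t=2,j=1: stock 81.8928 → up 115.4688 (V=-55.3155), down 72.0657 (V=-98.7186). Price -85.5428; hedge Δ=1.0000, bond B=-167.4356.
  t=2,j=2: stock 131.2146 → up 185.0126 (V=14.2283), down 115.4688 (V=-55.3155). Price -36.2210; hedge Δ=1.0000, bond B=-167.4356.
  t=1,j=0: stock 58.0800 → up 81.8928 (V=-85.5428), down 51.1104 (V=-116.3252). Price -106.0726; hedge Δ=1.0000, bond B=-164.1526.
  t=1,j=1: stock 93.0600 → up 131.2146 (V=-36.2210), down 81.8928 (V=-85.5428). Price -71.0926; hedge Δ=1.0000, bond B=-164.1526.
  t=0,j=0: stock 66.0000 → up 93.0600 (V=-71.0926), down 58.0800 (V=-106.0726). Price -94.9339; hedge Δ=1.0000, bond B=-160.9339.
Check: Δ(0,0)·S0 + B(0,0) = -94.9339 = V0.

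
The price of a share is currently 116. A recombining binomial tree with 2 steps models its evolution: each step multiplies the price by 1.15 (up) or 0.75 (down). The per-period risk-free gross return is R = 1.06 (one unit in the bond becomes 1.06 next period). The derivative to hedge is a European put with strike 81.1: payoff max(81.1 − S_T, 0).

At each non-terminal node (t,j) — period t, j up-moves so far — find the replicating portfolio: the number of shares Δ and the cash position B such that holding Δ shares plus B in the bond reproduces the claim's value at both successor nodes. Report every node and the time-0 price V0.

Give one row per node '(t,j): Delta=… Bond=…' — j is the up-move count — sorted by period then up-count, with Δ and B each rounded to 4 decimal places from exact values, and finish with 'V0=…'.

(0,0): Delta=-0.0725 Bond=9.1251
(1,0): Delta=-0.4555 Bond=42.9894
(1,1): Delta=0.0000 Bond=0.0000
V0=0.7141

The replicating-portfolio and risk-neutral prices coincide; use p* = (1.06−0.75)/(1.15−0.75) = 0.7750 for the latter.
Terminal values V(2,·): V(2,0)=15.8500, V(2,1)=0.0000, V(2,2)=0.0000
Node (1,0) S=87.0000: V=(p*·0.0000+(1−p*)·15.8500)/1.06=3.3644; Δ=(0.0000−15.8500)/(100.0500−65.2500)=-0.4555; B=V−Δ·S=42.9894
Node (1,1) S=133.4000: V=(p*·0.0000+(1−p*)·0.0000)/1.06=0.0000; Δ=(0.0000−0.0000)/(153.4100−100.0500)=0.0000; B=V−Δ·S=0.0000
Node (0,0) S=116.0000: V=(p*·0.0000+(1−p*)·3.3644)/1.06=0.7141; Δ=(0.0000−3.3644)/(133.4000−87.0000)=-0.0725; B=V−Δ·S=9.1251
Check: Δ(0,0)·S0 + B(0,0) = 0.7141 = V0.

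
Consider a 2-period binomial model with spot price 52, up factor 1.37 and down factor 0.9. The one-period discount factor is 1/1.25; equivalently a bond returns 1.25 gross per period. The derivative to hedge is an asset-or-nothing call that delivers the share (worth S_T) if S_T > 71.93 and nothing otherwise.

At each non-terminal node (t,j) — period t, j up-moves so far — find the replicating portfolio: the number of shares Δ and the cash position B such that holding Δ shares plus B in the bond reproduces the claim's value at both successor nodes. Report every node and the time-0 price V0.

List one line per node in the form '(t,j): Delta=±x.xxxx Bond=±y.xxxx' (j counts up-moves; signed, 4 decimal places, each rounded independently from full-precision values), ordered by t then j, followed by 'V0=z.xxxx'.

(0,0): Delta=2.3790 Bond=-89.0716
(1,0): Delta=0.0000 Bond=0.0000
(1,1): Delta=2.9149 Bond=-149.5131
V0=34.6390

Under the risk-neutral measure, an up-move has probability p* = (R−d)/(u−d) = 0.7447 and values discount at R = 1.25.
Terminal values V(2,·): V(2,0)=0.0000, V(2,1)=0.0000, V(2,2)=97.5988
(1,0): S=46.8000. Δ = (V_up−V_dn)/(S_up−S_dn) = (0.0000−0.0000)/(64.1160−42.1200) = 0.0000. V = [p*·0.0000 + (1−p*)·0.0000]/1.25 = 0.0000. B = V − Δ·S = 0.0000.
(1,1): S=71.2400. Δ = (V_up−V_dn)/(S_up−S_dn) = (97.5988−0.0000)/(97.5988−64.1160) = 2.9149. V = [p*·97.5988 + (1−p*)·0.0000]/1.25 = 58.1440. B = V − Δ·S = -149.5131.
(0,0): S=52.0000. Δ = (V_up−V_dn)/(S_up−S_dn) = (58.1440−0.0000)/(71.2400−46.8000) = 2.3790. V = [p*·58.1440 + (1−p*)·0.0000]/1.25 = 34.6390. B = V − Δ·S = -89.0716.
Root portfolio cost Δ·52+B reproduces V0=34.6390.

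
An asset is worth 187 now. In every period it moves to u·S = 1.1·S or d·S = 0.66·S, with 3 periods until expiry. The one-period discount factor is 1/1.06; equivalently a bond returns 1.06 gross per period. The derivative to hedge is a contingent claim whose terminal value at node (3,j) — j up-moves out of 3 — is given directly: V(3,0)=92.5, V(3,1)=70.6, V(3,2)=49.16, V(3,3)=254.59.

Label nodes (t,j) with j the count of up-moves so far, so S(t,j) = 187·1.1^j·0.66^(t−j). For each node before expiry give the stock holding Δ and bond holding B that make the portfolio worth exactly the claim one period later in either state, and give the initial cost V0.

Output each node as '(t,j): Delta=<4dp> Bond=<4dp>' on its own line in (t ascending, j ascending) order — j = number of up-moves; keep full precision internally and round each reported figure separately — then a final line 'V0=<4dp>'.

(0,0): Delta=1.7961 Bond=-164.5789
(1,0): Delta=-0.3732 Bond=93.2838
(1,1): Delta=1.9263 Bond=-201.2274
(2,0): Delta=-0.6110 Bond=118.2547
(2,1): Delta=-0.3589 Bond=96.9434
(2,2): Delta=2.0634 Bond=-244.3255
V0=171.2978

The replicating-portfolio and risk-neutral prices coincide; use p* = (1.06−0.66)/(1.1−0.66) = 0.9091 for the latter.
Terminal values V(3,·): V(3,0)=92.5000, V(3,1)=70.6000, V(3,2)=49.1600, V(3,3)=254.5900
  t=2,j=0: stock 81.4572 → up 89.6029 (V=70.6000), down 53.7618 (V=92.5000). Price 68.4820; hedge Δ=-0.6110, bond B=118.2547.
  t=2,j=1: stock 135.7620 → up 149.3382 (V=49.1600), down 89.6029 (V=70.6000). Price 48.2161; hedge Δ=-0.3589, bond B=96.9434.
  t=2,j=2: stock 226.2700 → up 248.8970 (V=254.5900), down 149.3382 (V=49.1600). Price 222.5609; hedge Δ=2.0634, bond B=-244.3255.
  t=1,j=0: stock 123.4200 → up 135.7620 (V=48.2161), down 81.4572 (V=68.4820). Price 47.2250; hedge Δ=-0.3732, bond B=93.2838.
  t=1,j=1: stock 205.7000 → up 226.2700 (V=222.5609), down 135.7620 (V=48.2161). Price 195.0107; hedge Δ=1.9263, bond B=-201.2274.
  t=0,j=0: stock 187.0000 → up 205.7000 (V=195.0107), down 123.4200 (V=47.2250). Price 171.2978; hedge Δ=1.7961, bond B=-164.5789.
The time-0 hedge costs 171.2978, which is the no-arbitrage price.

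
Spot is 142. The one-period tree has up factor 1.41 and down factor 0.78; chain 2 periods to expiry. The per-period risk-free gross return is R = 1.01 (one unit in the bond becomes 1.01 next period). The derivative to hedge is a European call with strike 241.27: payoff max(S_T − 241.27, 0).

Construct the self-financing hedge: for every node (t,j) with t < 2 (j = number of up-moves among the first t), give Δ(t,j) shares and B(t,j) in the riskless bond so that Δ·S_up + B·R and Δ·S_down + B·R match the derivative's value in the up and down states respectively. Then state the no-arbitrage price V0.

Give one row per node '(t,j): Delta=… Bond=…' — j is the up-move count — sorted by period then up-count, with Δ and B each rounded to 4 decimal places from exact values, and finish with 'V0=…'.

Risk-neutral probability p* = (R−d)/(u−d) = (1.01−0.78)/(1.41−0.78) = 0.3651.
At expiry t=2: V(2,0)=0.0000, V(2,1)=0.0000, V(2,2)=41.0402
(1,0): S=110.7600. Δ = (V_up−V_dn)/(S_up−S_dn) = (0.0000−0.0000)/(156.1716−86.3928) = 0.0000. V = [p*·0.0000 + (1−p*)·0.0000]/1.01 = 0.0000. B = V − Δ·S = 0.0000.
(1,1): S=200.2200. Δ = (V_up−V_dn)/(S_up−S_dn) = (41.0402−0.0000)/(282.3102−156.1716) = 0.3254. V = [p*·41.0402 + (1−p*)·0.0000]/1.01 = 14.8346. B = V − Δ·S = -50.3086.
(0,0): S=142.0000. Δ = (V_up−V_dn)/(S_up−S_dn) = (14.8346−0.0000)/(200.2200−110.7600) = 0.1658. V = [p*·14.8346 + (1−p*)·0.0000]/1.01 = 5.3622. B = V − Δ·S = -18.1848.
The time-0 hedge costs 5.3622, which is the no-arbitrage price.

(0,0): Delta=0.1658 Bond=-18.1848
(1,0): Delta=0.0000 Bond=0.0000
(1,1): Delta=0.3254 Bond=-50.3086
V0=5.3622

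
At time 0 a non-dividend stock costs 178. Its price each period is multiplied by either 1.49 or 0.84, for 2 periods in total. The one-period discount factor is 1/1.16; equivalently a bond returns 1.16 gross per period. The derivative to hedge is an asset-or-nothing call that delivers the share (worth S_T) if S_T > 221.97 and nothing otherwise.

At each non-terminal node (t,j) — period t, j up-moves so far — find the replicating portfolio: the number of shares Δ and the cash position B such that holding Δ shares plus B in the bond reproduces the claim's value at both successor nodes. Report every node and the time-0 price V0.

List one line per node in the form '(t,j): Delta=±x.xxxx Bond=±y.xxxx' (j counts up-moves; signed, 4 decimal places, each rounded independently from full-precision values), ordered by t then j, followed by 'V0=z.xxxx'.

No-arbitrage ⇒ martingale measure with p* = (R−d)/(u−d) = 0.4923.
At expiry t=2: V(2,0)=0.0000, V(2,1)=222.7848, V(2,2)=395.1778
  t=1,j=0: stock 149.5200 → up 222.7848 (V=222.7848), down 125.5968 (V=0.0000). Price 94.5506; hedge Δ=2.2923, bond B=-248.1953.
  t=1,j=1: stock 265.2200 → up 395.1778 (V=395.1778), down 222.7848 (V=222.7848). Price 265.2200; hedge Δ=1.0000, bond B=0.0000.
  t=0,j=0: stock 178.0000 → up 265.2200 (V=265.2200), down 149.5200 (V=94.5506). Price 153.9418; hedge Δ=1.4751, bond B=-108.6266.
Self-financing check: at every node Δ·S+B equals the discounted successor values.

(0,0): Delta=1.4751 Bond=-108.6266
(1,0): Delta=2.2923 Bond=-248.1953
(1,1): Delta=1.0000 Bond=0.0000
V0=153.9418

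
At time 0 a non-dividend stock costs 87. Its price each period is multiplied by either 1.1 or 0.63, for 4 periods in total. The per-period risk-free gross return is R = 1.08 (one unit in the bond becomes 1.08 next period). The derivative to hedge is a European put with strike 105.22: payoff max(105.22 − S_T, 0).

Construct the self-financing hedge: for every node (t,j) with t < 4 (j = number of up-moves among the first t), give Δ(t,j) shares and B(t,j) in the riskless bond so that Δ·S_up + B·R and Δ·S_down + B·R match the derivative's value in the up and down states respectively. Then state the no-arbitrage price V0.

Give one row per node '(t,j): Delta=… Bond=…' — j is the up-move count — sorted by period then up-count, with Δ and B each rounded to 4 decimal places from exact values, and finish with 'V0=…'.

The replicating-portfolio and risk-neutral prices coincide; use p* = (1.08−0.63)/(1.1−0.63) = 0.9574 for the latter.
Terminal payoffs: V(4,0)=91.5149, V(4,1)=81.2905, V(4,2)=63.4383, V(4,3)=32.2679, V(4,4)=0.0000
Node (3,0) S=21.7541: V=(p*·81.2905+(1−p*)·91.5149)/1.08=75.6718; Δ=(81.2905−91.5149)/(23.9295−13.7051)=-1.0000; B=V−Δ·S=97.4259
Node (3,1) S=37.9833: V=(p*·63.4383+(1−p*)·81.2905)/1.08=59.4426; Δ=(63.4383−81.2905)/(41.7817−23.9295)=-1.0000; B=V−Δ·S=97.4259
Node (3,2) S=66.3201: V=(p*·32.2679+(1−p*)·63.4383)/1.08=31.1058; Δ=(32.2679−63.4383)/(72.9521−41.7817)=-1.0000; B=V−Δ·S=97.4259
Node (3,3) S=115.7970: V=(p*·0.0000+(1−p*)·32.2679)/1.08=1.2714; Δ=(0.0000−32.2679)/(127.3767−72.9521)=-0.5929; B=V−Δ·S=69.9265
Node (2,0) S=34.5303: V=(p*·59.4426+(1−p*)·75.6718)/1.08=55.6789; Δ=(59.4426−75.6718)/(37.9833−21.7541)=-1.0000; B=V−Δ·S=90.2092
Node (2,1) S=60.2910: V=(p*·31.1058+(1−p*)·59.4426)/1.08=29.9182; Δ=(31.1058−59.4426)/(66.3201−37.9833)=-1.0000; B=V−Δ·S=90.2092
Node (2,2) S=105.2700: V=(p*·1.2714+(1−p*)·31.1058)/1.08=2.3527; Δ=(1.2714−31.1058)/(115.7970−66.3201)=-0.6030; B=V−Δ·S=65.8302
Node (1,0) S=54.8100: V=(p*·29.9182+(1−p*)·55.6789)/1.08=28.7170; Δ=(29.9182−55.6789)/(60.2910−34.5303)=-1.0000; B=V−Δ·S=83.5270
Node (1,1) S=95.7000: V=(p*·2.3527+(1−p*)·29.9182)/1.08=3.2646; Δ=(2.3527−29.9182)/(105.2700−60.2910)=-0.6129; B=V−Δ·S=61.9145
Node (0,0) S=87.0000: V=(p*·3.2646+(1−p*)·28.7170)/1.08=4.0256; Δ=(3.2646−28.7170)/(95.7000−54.8100)=-0.6225; B=V−Δ·S=58.1798
Check: Δ(0,0)·S0 + B(0,0) = 4.0256 = V0.

(0,0): Delta=-0.6225 Bond=58.1798
(1,0): Delta=-1.0000 Bond=83.5270
(1,1): Delta=-0.6129 Bond=61.9145
(2,0): Delta=-1.0000 Bond=90.2092
(2,1): Delta=-1.0000 Bond=90.2092
(2,2): Delta=-0.6030 Bond=65.8302
(3,0): Delta=-1.0000 Bond=97.4259
(3,1): Delta=-1.0000 Bond=97.4259
(3,2): Delta=-1.0000 Bond=97.4259
(3,3): Delta=-0.5929 Bond=69.9265
V0=4.0256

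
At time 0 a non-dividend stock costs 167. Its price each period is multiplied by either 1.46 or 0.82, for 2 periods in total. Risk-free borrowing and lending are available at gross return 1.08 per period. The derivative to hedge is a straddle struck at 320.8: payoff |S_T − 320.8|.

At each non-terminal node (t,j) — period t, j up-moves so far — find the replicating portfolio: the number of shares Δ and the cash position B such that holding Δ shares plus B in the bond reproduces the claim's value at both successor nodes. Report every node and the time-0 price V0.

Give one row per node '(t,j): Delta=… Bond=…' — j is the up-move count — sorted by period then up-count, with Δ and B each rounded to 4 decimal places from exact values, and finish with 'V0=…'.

Risk-neutral probability p* = (R−d)/(u−d) = (1.08−0.82)/(1.46−0.82) = 0.4063.
Terminal payoffs: V(2,0)=208.5092, V(2,1)=120.8676, V(2,2)=35.1772
(1,0): S=136.9400. Δ = (V_up−V_dn)/(S_up−S_dn) = (120.8676−208.5092)/(199.9324−112.2908) = -1.0000. V = [p*·120.8676 + (1−p*)·208.5092]/1.08 = 160.0970. B = V − Δ·S = 297.0370.
(1,1): S=243.8200. Δ = (V_up−V_dn)/(S_up−S_dn) = (35.1772−120.8676)/(355.9772−199.9324) = -0.5491. V = [p*·35.1772 + (1−p*)·120.8676]/1.08 = 79.6814. B = V − Δ·S = 213.5726.
(0,0): S=167.0000. Δ = (V_up−V_dn)/(S_up−S_dn) = (79.6814−160.0970)/(243.8200−136.9400) = -0.7524. V = [p*·79.6814 + (1−p*)·160.0970]/1.08 = 117.9890. B = V − Δ·S = 243.6385.
Each (Δ,B) replicates both successor values, so the strategy is self-financing and V0 is arbitrage-free.

(0,0): Delta=-0.7524 Bond=243.6385
(1,0): Delta=-1.0000 Bond=297.0370
(1,1): Delta=-0.5491 Bond=213.5726
V0=117.9890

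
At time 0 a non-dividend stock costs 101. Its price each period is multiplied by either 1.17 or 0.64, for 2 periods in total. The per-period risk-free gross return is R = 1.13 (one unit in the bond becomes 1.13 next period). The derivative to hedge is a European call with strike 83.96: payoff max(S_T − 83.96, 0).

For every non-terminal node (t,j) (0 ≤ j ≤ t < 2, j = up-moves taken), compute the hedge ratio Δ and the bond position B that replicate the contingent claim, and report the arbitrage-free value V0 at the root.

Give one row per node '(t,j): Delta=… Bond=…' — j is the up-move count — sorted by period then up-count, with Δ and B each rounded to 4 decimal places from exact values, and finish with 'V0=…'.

The replicating-portfolio and risk-neutral prices coincide; use p* = (1.13−0.64)/(1.17−0.64) = 0.9245 for the latter.
Terminal values V(2,·): V(2,0)=0.0000, V(2,1)=0.0000, V(2,2)=54.2989
Node (1,0) S=64.6400: V=(p*·0.0000+(1−p*)·0.0000)/1.13=0.0000; Δ=(0.0000−0.0000)/(75.6288−41.3696)=0.0000; B=V−Δ·S=0.0000
Node (1,1) S=118.1700: V=(p*·54.2989+(1−p*)·0.0000)/1.13=44.4255; Δ=(54.2989−0.0000)/(138.2589−75.6288)=0.8670; B=V−Δ·S=-58.0252
Node (0,0) S=101.0000: V=(p*·44.4255+(1−p*)·0.0000)/1.13=36.3475; Δ=(44.4255−0.0000)/(118.1700−64.6400)=0.8299; B=V−Δ·S=-47.4743
Each (Δ,B) replicates both successor values, so the strategy is self-financing and V0 is arbitrage-free.

(0,0): Delta=0.8299 Bond=-47.4743
(1,0): Delta=0.0000 Bond=0.0000
(1,1): Delta=0.8670 Bond=-58.0252
V0=36.3475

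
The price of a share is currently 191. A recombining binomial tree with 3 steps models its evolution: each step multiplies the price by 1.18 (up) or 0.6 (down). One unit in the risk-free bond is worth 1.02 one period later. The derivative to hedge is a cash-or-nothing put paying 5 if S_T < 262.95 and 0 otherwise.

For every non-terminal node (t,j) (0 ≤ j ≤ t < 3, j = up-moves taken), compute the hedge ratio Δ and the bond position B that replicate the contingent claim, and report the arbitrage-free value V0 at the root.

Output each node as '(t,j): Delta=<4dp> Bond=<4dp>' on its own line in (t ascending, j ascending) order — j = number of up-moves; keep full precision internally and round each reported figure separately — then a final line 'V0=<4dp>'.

(0,0): Delta=-0.0227 Bond=7.2675
(1,0): Delta=0.0000 Bond=4.8058
(1,1): Delta=-0.0272 Bond=8.4059
(2,0): Delta=0.0000 Bond=4.9020
(2,1): Delta=0.0000 Bond=4.9020
(2,2): Delta=-0.0324 Bond=9.9730
V0=2.9225

Risk-neutral probability p* = (R−d)/(u−d) = (1.02−0.6)/(1.18−0.6) = 0.7241.
Payoff layer (t=3): V(3,0)=5.0000, V(3,1)=5.0000, V(3,2)=5.0000, V(3,3)=0.0000
(2,0): S=68.7600. Δ = (V_up−V_dn)/(S_up−S_dn) = (5.0000−5.0000)/(81.1368−41.2560) = 0.0000. V = [p*·5.0000 + (1−p*)·5.0000]/1.02 = 4.9020. B = V − Δ·S = 4.9020.
(2,1): S=135.2280. Δ = (V_up−V_dn)/(S_up−S_dn) = (5.0000−5.0000)/(159.5690−81.1368) = 0.0000. V = [p*·5.0000 + (1−p*)·5.0000]/1.02 = 4.9020. B = V − Δ·S = 4.9020.
(2,2): S=265.9484. Δ = (V_up−V_dn)/(S_up−S_dn) = (0.0000−5.0000)/(313.8191−159.5690) = -0.0324. V = [p*·0.0000 + (1−p*)·5.0000]/1.02 = 1.3523. B = V − Δ·S = 9.9730.
(1,0): S=114.6000. Δ = (V_up−V_dn)/(S_up−S_dn) = (4.9020−4.9020)/(135.2280−68.7600) = 0.0000. V = [p*·4.9020 + (1−p*)·4.9020]/1.02 = 4.8058. B = V − Δ·S = 4.8058.
(1,1): S=225.3800. Δ = (V_up−V_dn)/(S_up−S_dn) = (1.3523−4.9020)/(265.9484−135.2280) = -0.0272. V = [p*·1.3523 + (1−p*)·4.9020]/1.02 = 2.2858. B = V − Δ·S = 8.4059.
(0,0): S=191.0000. Δ = (V_up−V_dn)/(S_up−S_dn) = (2.2858−4.8058)/(225.3800−114.6000) = -0.0227. V = [p*·2.2858 + (1−p*)·4.8058]/1.02 = 2.9225. B = V − Δ·S = 7.2675.
Root portfolio cost Δ·191+B reproduces V0=2.9225.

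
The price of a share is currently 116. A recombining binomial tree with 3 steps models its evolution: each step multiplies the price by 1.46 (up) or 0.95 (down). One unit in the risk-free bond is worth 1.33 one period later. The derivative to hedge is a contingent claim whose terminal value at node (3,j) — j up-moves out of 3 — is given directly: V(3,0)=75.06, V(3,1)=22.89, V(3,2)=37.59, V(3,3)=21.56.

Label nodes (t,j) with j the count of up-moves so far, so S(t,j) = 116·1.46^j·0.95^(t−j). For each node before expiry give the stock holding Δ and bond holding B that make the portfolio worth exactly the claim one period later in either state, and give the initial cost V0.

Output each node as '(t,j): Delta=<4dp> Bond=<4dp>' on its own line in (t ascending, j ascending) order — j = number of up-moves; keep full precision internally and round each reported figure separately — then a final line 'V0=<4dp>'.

(0,0): Delta=-0.0641 Bond=19.9483
(1,0): Delta=-0.0314 Bond=22.9278
(1,1): Delta=-0.0714 Bond=27.7639
(2,0): Delta=-0.9771 Bond=129.5033
(2,1): Delta=0.1791 Bond=-3.3777
(2,2): Delta=-0.1271 Bond=50.7141
V0=12.5156

No-arbitrage ⇒ martingale measure with p* = (R−d)/(u−d) = 0.7451.
At expiry t=3: V(3,0)=75.0600, V(3,1)=22.8900, V(3,2)=37.5900, V(3,3)=21.5600
(2,0): S=104.6900. Δ = (V_up−V_dn)/(S_up−S_dn) = (22.8900−75.0600)/(152.8474−99.4555) = -0.9771. V = [p*·22.8900 + (1−p*)·75.0600]/1.33 = 27.2092. B = V − Δ·S = 129.5033.
(2,1): S=160.8920. Δ = (V_up−V_dn)/(S_up−S_dn) = (37.5900−22.8900)/(234.9023−152.8474) = 0.1791. V = [p*·37.5900 + (1−p*)·22.8900]/1.33 = 25.4458. B = V − Δ·S = -3.3777.
(2,2): S=247.2656. Δ = (V_up−V_dn)/(S_up−S_dn) = (21.5600−37.5900)/(361.0078−234.9023) = -0.1271. V = [p*·21.5600 + (1−p*)·37.5900]/1.33 = 19.2828. B = V − Δ·S = 50.7141.
(1,0): S=110.2000. Δ = (V_up−V_dn)/(S_up−S_dn) = (25.4458−27.2092)/(160.8920−104.6900) = -0.0314. V = [p*·25.4458 + (1−p*)·27.2092]/1.33 = 19.4702. B = V − Δ·S = 22.9278.
(1,1): S=169.3600. Δ = (V_up−V_dn)/(S_up−S_dn) = (19.2828−25.4458)/(247.2656−160.8920) = -0.0714. V = [p*·19.2828 + (1−p*)·25.4458]/1.33 = 15.6795. B = V − Δ·S = 27.7639.
(0,0): S=116.0000. Δ = (V_up−V_dn)/(S_up−S_dn) = (15.6795−19.4702)/(169.3600−110.2000) = -0.0641. V = [p*·15.6795 + (1−p*)·19.4702]/1.33 = 12.5156. B = V − Δ·S = 19.9483.
Root portfolio cost Δ·116+B reproduces V0=12.5156.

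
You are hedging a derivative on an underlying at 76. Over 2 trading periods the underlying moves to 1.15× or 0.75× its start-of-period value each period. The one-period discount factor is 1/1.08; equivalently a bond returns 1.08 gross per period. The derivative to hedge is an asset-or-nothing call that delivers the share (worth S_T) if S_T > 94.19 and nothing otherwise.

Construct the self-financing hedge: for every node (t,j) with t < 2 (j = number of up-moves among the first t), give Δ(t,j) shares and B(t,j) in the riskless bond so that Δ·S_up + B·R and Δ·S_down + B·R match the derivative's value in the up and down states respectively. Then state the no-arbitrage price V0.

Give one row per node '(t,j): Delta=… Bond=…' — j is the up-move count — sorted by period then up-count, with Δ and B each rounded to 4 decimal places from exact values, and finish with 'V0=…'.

(0,0): Delta=2.5256 Bond=-133.2960
(1,0): Delta=0.0000 Bond=0.0000
(1,1): Delta=2.8750 Bond=-174.4965
V0=58.6502

Risk-neutral probability p* = (R−d)/(u−d) = (1.08−0.75)/(1.15−0.75) = 0.8250.
Payoff layer (t=2): V(2,0)=0.0000, V(2,1)=0.0000, V(2,2)=100.5100
(1,0): S=57.0000. Δ = (V_up−V_dn)/(S_up−S_dn) = (0.0000−0.0000)/(65.5500−42.7500) = 0.0000. V = [p*·0.0000 + (1−p*)·0.0000]/1.08 = 0.0000. B = V − Δ·S = 0.0000.
(1,1): S=87.4000. Δ = (V_up−V_dn)/(S_up−S_dn) = (100.5100−0.0000)/(100.5100−65.5500) = 2.8750. V = [p*·100.5100 + (1−p*)·0.0000]/1.08 = 76.7785. B = V − Δ·S = -174.4965.
(0,0): S=76.0000. Δ = (V_up−V_dn)/(S_up−S_dn) = (76.7785−0.0000)/(87.4000−57.0000) = 2.5256. V = [p*·76.7785 + (1−p*)·0.0000]/1.08 = 58.6502. B = V − Δ·S = -133.2960.
Check: Δ(0,0)·S0 + B(0,0) = 58.6502 = V0.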